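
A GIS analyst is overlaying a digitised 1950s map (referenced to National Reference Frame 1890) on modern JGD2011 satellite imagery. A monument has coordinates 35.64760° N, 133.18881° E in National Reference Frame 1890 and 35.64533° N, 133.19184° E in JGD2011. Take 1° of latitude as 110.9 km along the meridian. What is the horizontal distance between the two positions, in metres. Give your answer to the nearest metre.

371 m

Δφ = 35.64533° − 35.64760° = -0.00227°; Δλ = 133.19184° − 133.18881° = +0.00303°.
ΔN = Δφ × 110900 = -251.7 m; ΔE = Δλ × 110900 × cos(35.64760°) = +0.00303 × 110900 × 0.812617 = 273.1 m.
Distance = √(ΔE² + ΔN²) = √(273.1² + (-251.7)²) = 371.4 m.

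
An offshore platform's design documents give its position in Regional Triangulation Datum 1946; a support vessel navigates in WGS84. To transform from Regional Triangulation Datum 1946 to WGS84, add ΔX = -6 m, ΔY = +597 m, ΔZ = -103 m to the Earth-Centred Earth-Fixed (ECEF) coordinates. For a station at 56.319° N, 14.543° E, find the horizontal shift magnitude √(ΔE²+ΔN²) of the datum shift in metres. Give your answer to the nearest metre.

At φ = 56.319°, λ = 14.543°: sin φ = 0.832138, cos φ = 0.554569, sin λ = 0.251107, cos λ = 0.967959.
ΔE = −sin λ·ΔX + cos λ·ΔY = −(0.251107)·(-6) + (0.967959)·(597) = 579.38 m.
ΔN = −sin φ cos λ·ΔX − sin φ sin λ·ΔY + cos φ·ΔZ = −(0.832138)(0.967959)(-6) − (0.832138)(0.251107)(597) + (0.554569)(-103) = -177.03 m.
Horizontal magnitude = √(ΔE² + ΔN²) = √(579.38² + (-177.03)²) = 605.82 m.

606 m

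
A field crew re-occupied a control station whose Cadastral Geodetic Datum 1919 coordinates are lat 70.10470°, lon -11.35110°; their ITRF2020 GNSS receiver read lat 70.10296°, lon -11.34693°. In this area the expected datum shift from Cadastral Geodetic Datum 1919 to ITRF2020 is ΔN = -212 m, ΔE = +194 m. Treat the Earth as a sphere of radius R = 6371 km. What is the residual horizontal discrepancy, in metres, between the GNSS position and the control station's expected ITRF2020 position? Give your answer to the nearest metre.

41 m

Observed coordinate differences: Δφ = -0.00174°, Δλ = +0.00417°.
Converting to metres (1° lat = 111195 m, cos φ = 0.340302): observed ΔN = -193.5 m, observed ΔE = 157.8 m.
Subtracting the expected shift leaves a residual of -193.5 − (-212) = 18.5 m north and 157.8 − (194) = -36.2 m east.
Residual distance = √(18.5² + (-36.2)²) = 40.7 m.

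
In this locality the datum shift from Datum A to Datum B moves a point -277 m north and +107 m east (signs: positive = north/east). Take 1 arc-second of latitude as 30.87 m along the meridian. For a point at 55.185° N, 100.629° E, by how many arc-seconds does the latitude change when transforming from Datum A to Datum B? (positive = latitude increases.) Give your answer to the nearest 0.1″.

Δφ = -9.0″

1″ of latitude = 30.87 m, so Δφ = -277.0 / 30.87 = -8.973″.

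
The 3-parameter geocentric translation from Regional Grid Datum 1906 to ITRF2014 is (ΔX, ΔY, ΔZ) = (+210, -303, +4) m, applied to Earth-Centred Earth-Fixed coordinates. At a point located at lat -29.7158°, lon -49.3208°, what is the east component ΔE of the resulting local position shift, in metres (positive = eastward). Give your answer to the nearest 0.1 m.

At φ = -29.7158°, λ = -49.3208°: sin φ = -0.495698, cos φ = 0.868495, sin λ = -0.758371, cos λ = 0.651823.
ΔE = −sin λ·ΔX + cos λ·ΔY = −(-0.758371)·(210) + (0.651823)·(-303) = -38.24 m.

ΔE = -38.2 m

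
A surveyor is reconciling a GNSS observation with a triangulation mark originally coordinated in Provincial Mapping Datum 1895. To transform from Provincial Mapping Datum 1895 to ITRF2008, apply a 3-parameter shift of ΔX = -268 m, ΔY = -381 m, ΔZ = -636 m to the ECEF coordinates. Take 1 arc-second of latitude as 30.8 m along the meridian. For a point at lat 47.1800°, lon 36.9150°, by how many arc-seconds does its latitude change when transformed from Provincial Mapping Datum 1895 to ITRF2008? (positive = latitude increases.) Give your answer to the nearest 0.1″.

Δφ = -3.5″

sin φ = 0.733493, cos φ = 0.679697, sin λ = 0.600630, cos λ = 0.799527.
North component: ΔN = −sin φ cos λ·ΔX − sin φ sin λ·ΔY + cos φ·ΔZ = −(0.733493)(0.799527)(-268) − (0.733493)(0.600630)(-381) + (0.679697)(-636) = -107.27 m.
1° of latitude spans 3600 × 30.80 = 110880 m, so Δφ = -107.27 / 110880 × 3600 = -3.483″.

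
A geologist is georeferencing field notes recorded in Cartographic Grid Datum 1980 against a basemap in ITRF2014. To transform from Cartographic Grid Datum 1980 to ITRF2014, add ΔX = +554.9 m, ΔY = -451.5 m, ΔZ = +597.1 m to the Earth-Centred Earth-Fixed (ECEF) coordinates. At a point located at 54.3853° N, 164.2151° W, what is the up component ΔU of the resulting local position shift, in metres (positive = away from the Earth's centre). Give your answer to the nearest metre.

ΔU = 246 m

At φ = 54.3853°, λ = -164.2151°: sin φ = 0.812951, cos φ = 0.582332, sin λ = -0.272027, cos λ = -0.962290.
ΔU = cos φ cos λ·ΔX + cos φ sin λ·ΔY + sin φ·ΔZ = (0.582332)(-0.962290)(554.9) + (0.582332)(-0.272027)(-451.5) + (0.812951)(597.1) = 245.99 m.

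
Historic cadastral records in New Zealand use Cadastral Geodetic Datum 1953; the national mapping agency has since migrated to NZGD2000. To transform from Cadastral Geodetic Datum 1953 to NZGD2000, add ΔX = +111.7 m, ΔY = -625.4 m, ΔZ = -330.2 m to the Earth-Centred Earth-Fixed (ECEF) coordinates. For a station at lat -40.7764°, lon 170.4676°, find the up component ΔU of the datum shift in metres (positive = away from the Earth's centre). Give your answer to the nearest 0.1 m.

At φ = -40.7764°, λ = 170.4676°: sin φ = -0.653109, cos φ = 0.757264, sin λ = 0.165605, cos λ = -0.986192.
ΔU = cos φ cos λ·ΔX + cos φ sin λ·ΔY + sin φ·ΔZ = (0.757264)(-0.986192)(111.7) + (0.757264)(0.165605)(-625.4) + (-0.653109)(-330.2) = 53.81 m.

ΔU = 53.8 m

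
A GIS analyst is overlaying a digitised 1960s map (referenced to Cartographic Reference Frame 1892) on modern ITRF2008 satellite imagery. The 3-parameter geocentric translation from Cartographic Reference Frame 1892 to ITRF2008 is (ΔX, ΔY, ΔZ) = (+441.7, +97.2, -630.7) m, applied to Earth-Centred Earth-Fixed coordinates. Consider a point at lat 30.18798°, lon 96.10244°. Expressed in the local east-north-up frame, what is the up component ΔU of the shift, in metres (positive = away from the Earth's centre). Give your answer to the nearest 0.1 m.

At φ = 30.18798°, λ = 96.10244°: sin φ = 0.502839, cos φ = 0.864380, sin λ = 0.994333, cos λ = -0.106306.
ΔU = cos φ cos λ·ΔX + cos φ sin λ·ΔY + sin φ·ΔZ = (0.864380)(-0.106306)(441.7) + (0.864380)(0.994333)(97.2) + (0.502839)(-630.7) = -274.19 m.

ΔU = -274.2 m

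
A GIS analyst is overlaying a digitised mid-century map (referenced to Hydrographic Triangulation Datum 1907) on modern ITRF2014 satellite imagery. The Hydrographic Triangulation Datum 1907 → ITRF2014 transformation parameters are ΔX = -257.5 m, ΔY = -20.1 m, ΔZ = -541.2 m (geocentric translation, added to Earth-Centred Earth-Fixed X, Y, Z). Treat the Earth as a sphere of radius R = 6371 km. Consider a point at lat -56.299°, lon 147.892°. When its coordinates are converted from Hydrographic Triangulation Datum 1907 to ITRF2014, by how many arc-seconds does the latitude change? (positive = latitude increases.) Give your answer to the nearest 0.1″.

sin φ = -0.831944, cos φ = 0.554859, sin λ = 0.531517, cos λ = -0.847048.
North component: ΔN = −sin φ cos λ·ΔX − sin φ sin λ·ΔY + cos φ·ΔZ = −(-0.831944)(-0.847048)(-257.5) − (-0.831944)(0.531517)(-20.1) + (0.554859)(-541.2) = -127.72 m.
1° of latitude spans πR/180 = 111195 m, so Δφ = -127.72 / 111195 × 3600 = -4.135″.

Δφ = -4.1″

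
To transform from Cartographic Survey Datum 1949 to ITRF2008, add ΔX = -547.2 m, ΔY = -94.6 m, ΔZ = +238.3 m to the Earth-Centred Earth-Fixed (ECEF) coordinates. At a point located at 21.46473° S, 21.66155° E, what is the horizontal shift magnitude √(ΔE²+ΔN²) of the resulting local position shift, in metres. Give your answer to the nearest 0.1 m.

116.3 m

The local east axis at (φ, λ) is (−sin λ, cos λ, 0), so ΔE = −sin(21.66155°)·(-547.2) + cos(21.66155°)·(-94.6) = 114.06 m.
The local north axis is (−sin φ cos λ, −sin φ sin λ, cos φ), giving ΔN = -186.095 − 12.778 + 221.772 = 22.90 m.
Horizontal magnitude = √(ΔE² + ΔN²) = √(114.06² + 22.90²) = 116.34 m.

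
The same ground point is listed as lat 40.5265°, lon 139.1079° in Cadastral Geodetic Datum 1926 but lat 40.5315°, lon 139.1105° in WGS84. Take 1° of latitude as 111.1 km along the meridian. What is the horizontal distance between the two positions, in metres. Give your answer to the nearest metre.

Δφ = 40.5315° − 40.5265° = +0.0050°; Δλ = 139.1105° − 139.1079° = +0.0026°.
ΔN = Δφ × 111100 = 555.5 m; ΔE = Δλ × 111100 × cos(40.5265°) = +0.0026 × 111100 × 0.760106 = 219.6 m.
Distance = √(ΔE² + ΔN²) = √(219.6² + 555.5²) = 597.3 m.

597 m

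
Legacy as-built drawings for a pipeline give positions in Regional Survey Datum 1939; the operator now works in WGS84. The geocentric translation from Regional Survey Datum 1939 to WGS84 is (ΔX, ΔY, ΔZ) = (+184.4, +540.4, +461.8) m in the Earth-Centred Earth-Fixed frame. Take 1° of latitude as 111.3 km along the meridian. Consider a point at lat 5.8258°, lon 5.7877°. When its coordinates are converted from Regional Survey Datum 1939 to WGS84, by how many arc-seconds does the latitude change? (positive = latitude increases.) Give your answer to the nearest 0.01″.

Δφ = 14.08″

sin φ = 0.101504, cos φ = 0.994835, sin λ = 0.100843, cos λ = 0.994902.
North component: ΔN = −sin φ cos λ·ΔX − sin φ sin λ·ΔY + cos φ·ΔZ = −(0.101504)(0.994902)(184.4) − (0.101504)(0.100843)(540.4) + (0.994835)(461.8) = 435.26 m.
1° of latitude spans 111300 m, so Δφ = 435.26 / 111300 × 3600 = 14.079″.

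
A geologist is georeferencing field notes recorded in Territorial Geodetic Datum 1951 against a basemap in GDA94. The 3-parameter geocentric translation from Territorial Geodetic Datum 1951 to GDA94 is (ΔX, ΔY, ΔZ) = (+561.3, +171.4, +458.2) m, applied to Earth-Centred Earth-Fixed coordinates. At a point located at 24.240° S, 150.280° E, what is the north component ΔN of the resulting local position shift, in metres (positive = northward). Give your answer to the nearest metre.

ΔN = 253 m

At φ = -24.240°, λ = 150.280°: sin φ = -0.410560, cos φ = 0.911834, sin λ = 0.495762, cos λ = -0.868459.
ΔN = −sin φ cos λ·ΔX − sin φ sin λ·ΔY + cos φ·ΔZ = −(-0.410560)(-0.868459)(561.3) − (-0.410560)(0.495762)(171.4) + (0.911834)(458.2) = 252.56 m.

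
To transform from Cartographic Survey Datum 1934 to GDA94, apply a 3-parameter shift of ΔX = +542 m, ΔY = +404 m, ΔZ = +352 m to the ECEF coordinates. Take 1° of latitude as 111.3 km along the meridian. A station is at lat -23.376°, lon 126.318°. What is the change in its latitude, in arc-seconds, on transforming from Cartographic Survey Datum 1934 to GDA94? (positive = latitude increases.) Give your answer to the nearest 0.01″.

Δφ = 10.51″

sin φ = -0.396763, cos φ = 0.917921, sin λ = 0.805742, cos λ = -0.592266.
North component: ΔN = −sin φ cos λ·ΔX − sin φ sin λ·ΔY + cos φ·ΔZ = −(-0.396763)(-0.592266)(542) − (-0.396763)(0.805742)(404) + (0.917921)(352) = 324.90 m.
1° of latitude spans 111300 m, so Δφ = 324.90 / 111300 × 3600 = 10.509″.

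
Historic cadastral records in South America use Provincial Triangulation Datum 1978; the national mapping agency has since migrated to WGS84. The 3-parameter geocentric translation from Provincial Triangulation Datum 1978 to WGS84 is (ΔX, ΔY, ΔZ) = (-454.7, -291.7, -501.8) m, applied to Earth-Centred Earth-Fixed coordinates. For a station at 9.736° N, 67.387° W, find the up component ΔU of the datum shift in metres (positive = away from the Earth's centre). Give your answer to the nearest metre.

At φ = 9.736°, λ = -67.387°: sin φ = 0.169109, cos φ = 0.985597, sin λ = -0.923123, cos λ = 0.384505.
ΔU = cos φ cos λ·ΔX + cos φ sin λ·ΔY + sin φ·ΔZ = (0.985597)(0.384505)(-454.7) + (0.985597)(-0.923123)(-291.7) + (0.169109)(-501.8) = 8.22 m.

ΔU = 8 m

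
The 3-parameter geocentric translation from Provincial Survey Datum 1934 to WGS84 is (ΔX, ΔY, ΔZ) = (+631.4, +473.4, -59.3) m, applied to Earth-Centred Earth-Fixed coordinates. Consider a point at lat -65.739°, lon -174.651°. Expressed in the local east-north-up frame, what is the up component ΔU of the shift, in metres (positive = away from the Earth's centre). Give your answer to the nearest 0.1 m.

ΔU = -222.4 m

At φ = -65.739°, λ = -174.651°: sin φ = -0.911683, cos φ = 0.410894, sin λ = -0.093222, cos λ = -0.995645.
ΔU = cos φ cos λ·ΔX + cos φ sin λ·ΔY + sin φ·ΔZ = (0.410894)(-0.995645)(631.4) + (0.410894)(-0.093222)(473.4) + (-0.911683)(-59.3) = -222.38 m.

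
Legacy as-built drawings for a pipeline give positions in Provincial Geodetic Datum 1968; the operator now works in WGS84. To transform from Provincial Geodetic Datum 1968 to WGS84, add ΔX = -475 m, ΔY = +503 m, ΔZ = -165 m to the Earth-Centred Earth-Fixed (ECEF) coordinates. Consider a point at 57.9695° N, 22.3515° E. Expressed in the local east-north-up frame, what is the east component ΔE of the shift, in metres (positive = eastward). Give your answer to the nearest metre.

At φ = 57.9695°, λ = 22.3515°: sin φ = 0.847766, cos φ = 0.530371, sin λ = 0.380288, cos λ = 0.924868.
ΔE = −sin λ·ΔX + cos λ·ΔY = −(0.380288)·(-475) + (0.924868)·(503) = 645.85 m.

ΔE = 646 m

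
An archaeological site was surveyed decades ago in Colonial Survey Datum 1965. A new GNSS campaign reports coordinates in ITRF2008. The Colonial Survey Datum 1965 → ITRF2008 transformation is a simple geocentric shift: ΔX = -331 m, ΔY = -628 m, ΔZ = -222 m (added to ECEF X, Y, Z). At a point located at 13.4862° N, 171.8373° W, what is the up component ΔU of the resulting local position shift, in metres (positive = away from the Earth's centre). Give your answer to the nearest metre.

ΔU = 354 m

At φ = 13.4862°, λ = -171.8373°: sin φ = 0.233211, cos φ = 0.972426, sin λ = -0.141985, cos λ = -0.989869.
ΔU = cos φ cos λ·ΔX + cos φ sin λ·ΔY + sin φ·ΔZ = (0.972426)(-0.989869)(-331) + (0.972426)(-0.141985)(-628) + (0.233211)(-222) = 353.55 m.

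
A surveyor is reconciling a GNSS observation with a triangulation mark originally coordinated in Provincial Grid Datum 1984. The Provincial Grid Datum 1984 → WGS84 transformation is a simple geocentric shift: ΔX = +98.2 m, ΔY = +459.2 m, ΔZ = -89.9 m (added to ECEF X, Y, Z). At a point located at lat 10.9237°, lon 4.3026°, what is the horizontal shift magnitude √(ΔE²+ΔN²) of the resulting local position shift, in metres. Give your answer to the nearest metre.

The local east axis at (φ, λ) is (−sin λ, cos λ, 0), so ΔE = −sin(4.3026°)·98.2 + cos(4.3026°)·459.2 = 450.54 m.
The local north axis is (−sin φ cos λ, −sin φ sin λ, cos φ), giving ΔN = -18.557 − 6.529 − 88.271 = -113.36 m.
Horizontal magnitude = √(ΔE² + ΔN²) = √(450.54² + (-113.36)²) = 464.58 m.

465 m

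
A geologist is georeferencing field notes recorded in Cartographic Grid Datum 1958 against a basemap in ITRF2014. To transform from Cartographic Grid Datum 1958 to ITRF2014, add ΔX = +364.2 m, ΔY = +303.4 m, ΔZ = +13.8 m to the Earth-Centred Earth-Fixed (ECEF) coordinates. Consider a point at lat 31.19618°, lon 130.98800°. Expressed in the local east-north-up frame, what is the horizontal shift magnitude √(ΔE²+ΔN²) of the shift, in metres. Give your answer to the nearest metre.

The local east axis at (φ, λ) is (−sin λ, cos λ, 0), so ΔE = −sin(130.98800°)·364.2 + cos(130.98800°)·303.4 = -473.92 m.
The local north axis is (−sin φ cos λ, −sin φ sin λ, cos φ), giving ΔN = 123.732 − 118.626 + 11.805 = 16.91 m.
Horizontal magnitude = √(ΔE² + ΔN²) = √((-473.92)² + 16.91²) = 474.22 m.

474 m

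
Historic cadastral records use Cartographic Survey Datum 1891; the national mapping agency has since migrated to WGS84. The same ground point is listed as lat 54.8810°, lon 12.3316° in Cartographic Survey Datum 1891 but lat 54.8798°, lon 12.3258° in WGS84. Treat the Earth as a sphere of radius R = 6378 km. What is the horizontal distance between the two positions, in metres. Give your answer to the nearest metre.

395 m

Δφ = 54.8798° − 54.8810° = -0.0012°; Δλ = 12.3258° − 12.3316° = -0.0058°.
1° along a meridian = πR/180 = 111317 m.
ΔN = Δφ × 111317 = -133.6 m; ΔE = Δλ × 111317 × cos(54.8810°) = -0.0058 × 111317 × 0.575277 = -371.4 m.
Distance = √(ΔE² + ΔN²) = √((-371.4)² + (-133.6)²) = 394.7 m.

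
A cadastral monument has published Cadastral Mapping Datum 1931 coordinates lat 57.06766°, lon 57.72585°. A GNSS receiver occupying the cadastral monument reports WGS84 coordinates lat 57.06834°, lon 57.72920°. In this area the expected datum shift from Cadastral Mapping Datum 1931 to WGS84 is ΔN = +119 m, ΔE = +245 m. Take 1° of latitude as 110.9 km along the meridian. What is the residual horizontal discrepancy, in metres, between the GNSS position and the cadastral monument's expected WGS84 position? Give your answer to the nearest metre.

61 m

Observed coordinate differences: Δφ = +0.00068°, Δλ = +0.00335°.
Converting to metres (1° lat = 110900 m, cos φ = 0.543648): observed ΔN = 75.4 m, observed ΔE = 202.0 m.
Subtracting the expected shift leaves a residual of 75.4 − (119) = -43.6 m north and 202.0 − (245) = -43.0 m east.
Residual distance = √((-43.6)² + (-43.0)²) = 61.2 m.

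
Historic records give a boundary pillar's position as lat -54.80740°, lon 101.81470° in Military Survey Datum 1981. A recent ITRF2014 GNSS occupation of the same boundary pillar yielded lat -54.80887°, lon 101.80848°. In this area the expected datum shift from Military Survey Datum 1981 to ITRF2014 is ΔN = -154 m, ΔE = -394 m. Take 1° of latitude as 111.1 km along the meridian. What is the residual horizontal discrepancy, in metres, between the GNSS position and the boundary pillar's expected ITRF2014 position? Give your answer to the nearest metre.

10 m

Observed coordinate differences: Δφ = -0.00147°, Δλ = -0.00622°.
Converting to metres (1° lat = 111100 m, cos φ = 0.576327): observed ΔN = -163.3 m, observed ΔE = -398.3 m.
Subtracting the expected shift leaves a residual of -163.3 − (-154) = -9.3 m north and -398.3 − (-394) = -4.3 m east.
Residual distance = √((-9.3)² + (-4.3)²) = 10.2 m.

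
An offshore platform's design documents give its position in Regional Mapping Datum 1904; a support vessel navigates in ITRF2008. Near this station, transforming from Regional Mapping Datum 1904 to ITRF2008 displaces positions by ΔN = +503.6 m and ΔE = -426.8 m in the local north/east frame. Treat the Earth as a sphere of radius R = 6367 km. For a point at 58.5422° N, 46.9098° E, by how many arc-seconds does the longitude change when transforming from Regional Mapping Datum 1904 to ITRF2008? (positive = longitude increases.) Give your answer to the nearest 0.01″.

At latitude 58.5422°, cos φ = 0.521870.
One radian of longitude at latitude φ spans R cos φ, so Δλ = ΔE / (R cos φ) = -426.8 / (6367000 × 0.521870) = -1.2845e-04 rad = -26.494″.

Δλ = -26.49″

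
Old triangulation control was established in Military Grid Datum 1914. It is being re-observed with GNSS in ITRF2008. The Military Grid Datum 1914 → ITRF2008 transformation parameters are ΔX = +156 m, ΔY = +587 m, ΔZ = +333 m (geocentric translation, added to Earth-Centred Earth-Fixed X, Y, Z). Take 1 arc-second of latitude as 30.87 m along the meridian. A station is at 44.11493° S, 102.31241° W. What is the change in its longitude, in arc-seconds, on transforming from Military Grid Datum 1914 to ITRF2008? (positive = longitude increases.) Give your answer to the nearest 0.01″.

sin φ = -0.696100, cos φ = 0.717945, sin λ = -0.976999, cos λ = -0.213242.
East component: ΔE = −sin λ·ΔX + cos λ·ΔY = −(-0.976999)(156) + (-0.213242)(587) = 27.24 m.
1° of latitude spans 3600 × 30.87 = 111132 m; at latitude φ, 1° of longitude spans that × cos φ = 79786.7 m, so Δλ = 27.24 / 79786.7 × 3600 = 1.229″.

Δλ = 1.23″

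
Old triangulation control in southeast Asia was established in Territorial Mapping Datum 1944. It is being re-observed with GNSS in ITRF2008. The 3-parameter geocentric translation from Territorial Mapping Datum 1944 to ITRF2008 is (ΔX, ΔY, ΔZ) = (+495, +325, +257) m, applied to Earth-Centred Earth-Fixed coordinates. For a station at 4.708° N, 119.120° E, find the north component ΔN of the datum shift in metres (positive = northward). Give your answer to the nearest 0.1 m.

The local north axis is (−sin φ cos λ, −sin φ sin λ, cos φ), giving ΔN = 19.771 − 23.304 + 256.133 = 252.60 m.

ΔN = 252.6 m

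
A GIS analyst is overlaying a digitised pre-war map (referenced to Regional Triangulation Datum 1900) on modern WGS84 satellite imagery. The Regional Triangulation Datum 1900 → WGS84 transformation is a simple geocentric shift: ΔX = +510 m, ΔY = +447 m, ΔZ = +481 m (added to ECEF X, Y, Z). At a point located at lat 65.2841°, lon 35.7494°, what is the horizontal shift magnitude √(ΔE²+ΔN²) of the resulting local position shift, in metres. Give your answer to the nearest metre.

At φ = 65.2841°, λ = 35.7494°: sin φ = 0.908392, cos φ = 0.418119, sin λ = 0.584241, cos λ = 0.811580.
ΔE = −sin λ·ΔX + cos λ·ΔY = −(0.584241)·(510) + (0.811580)·(447) = 64.81 m.
ΔN = −sin φ cos λ·ΔX − sin φ sin λ·ΔY + cos φ·ΔZ = −(0.908392)(0.811580)(510) − (0.908392)(0.584241)(447) + (0.418119)(481) = -412.11 m.
Horizontal magnitude = √(ΔE² + ΔN²) = √(64.81² + (-412.11)²) = 417.17 m.

417 m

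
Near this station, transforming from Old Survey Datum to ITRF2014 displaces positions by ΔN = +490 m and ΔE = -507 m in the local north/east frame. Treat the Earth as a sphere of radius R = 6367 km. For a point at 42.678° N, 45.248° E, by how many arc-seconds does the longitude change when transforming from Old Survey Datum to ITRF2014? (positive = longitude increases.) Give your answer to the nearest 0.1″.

At latitude 42.678°, cos φ = 0.735175.
One radian of longitude at latitude φ spans R cos φ, so Δλ = ΔE / (R cos φ) = -507.0 / (6367000 × 0.735175) = -1.0831e-04 rad = -22.341″.

Δλ = -22.3″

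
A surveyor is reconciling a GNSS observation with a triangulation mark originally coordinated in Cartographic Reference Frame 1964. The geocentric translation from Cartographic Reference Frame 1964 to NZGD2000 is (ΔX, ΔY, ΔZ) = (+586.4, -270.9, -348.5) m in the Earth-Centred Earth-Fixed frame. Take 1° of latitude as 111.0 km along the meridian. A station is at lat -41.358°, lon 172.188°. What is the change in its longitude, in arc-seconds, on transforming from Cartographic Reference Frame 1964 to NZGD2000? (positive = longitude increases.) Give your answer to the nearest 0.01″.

Δλ = 8.15″

sin φ = -0.660762, cos φ = 0.750596, sin λ = 0.135923, cos λ = -0.990719.
East component: ΔE = −sin λ·ΔX + cos λ·ΔY = −(0.135923)(586.4) + (-0.990719)(-270.9) = 188.68 m.
1° of latitude spans 111000 m; at latitude φ, 1° of longitude spans that × cos φ = 83316.1 m, so Δλ = 188.68 / 83316.1 × 3600 = 8.153″.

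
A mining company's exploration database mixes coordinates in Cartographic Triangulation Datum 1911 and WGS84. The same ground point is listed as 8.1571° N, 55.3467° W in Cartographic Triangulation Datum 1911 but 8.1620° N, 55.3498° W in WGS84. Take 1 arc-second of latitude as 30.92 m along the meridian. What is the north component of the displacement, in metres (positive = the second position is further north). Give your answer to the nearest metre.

Δφ = 8.1620° − 8.1571° = +0.0049°; Δλ = -55.3498° − -55.3467° = -0.0031°.
1° of latitude = 3600 × 30.92 = 111312 m.
ΔN = Δφ × 111312 = 545.4 m; ΔE = Δλ × 111312 × cos(8.1571°) = -0.0031 × 111312 × 0.989883 = -341.6 m.

ΔN = 545 m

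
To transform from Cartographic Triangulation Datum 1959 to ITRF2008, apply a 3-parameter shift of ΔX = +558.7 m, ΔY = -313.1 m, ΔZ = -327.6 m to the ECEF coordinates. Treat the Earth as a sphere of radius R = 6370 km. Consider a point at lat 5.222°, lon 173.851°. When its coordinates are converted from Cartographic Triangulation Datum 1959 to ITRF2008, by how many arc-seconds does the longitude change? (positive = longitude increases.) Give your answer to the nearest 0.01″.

sin φ = 0.091015, cos φ = 0.995850, sin λ = 0.107114, cos λ = -0.994247.
East component: ΔE = −sin λ·ΔX + cos λ·ΔY = −(0.107114)(558.7) + (-0.994247)(-313.1) = 251.45 m.
1° of latitude spans πR/180 = 111177 m; at latitude φ, 1° of longitude spans that × cos φ = 110716.0 m, so Δλ = 251.45 / 110716.0 × 3600 = 8.176″.

Δλ = 8.18″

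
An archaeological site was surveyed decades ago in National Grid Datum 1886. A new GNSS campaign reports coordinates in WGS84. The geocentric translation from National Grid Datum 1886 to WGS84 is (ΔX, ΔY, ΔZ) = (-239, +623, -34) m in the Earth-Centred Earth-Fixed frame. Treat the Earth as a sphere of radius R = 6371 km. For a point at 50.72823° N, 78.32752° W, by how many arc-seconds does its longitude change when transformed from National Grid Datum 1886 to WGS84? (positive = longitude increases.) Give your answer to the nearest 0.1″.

sin φ = 0.774152, cos φ = 0.633000, sin λ = -0.979320, cos λ = 0.202317.
East component: ΔE = −sin λ·ΔX + cos λ·ΔY = −(-0.979320)(-239) + (0.202317)(623) = -108.01 m.
1° of latitude spans πR/180 = 111195 m; at latitude φ, 1° of longitude spans that × cos φ = 70386.3 m, so Δλ = -108.01 / 70386.3 × 3600 = -5.525″.

Δλ = -5.5″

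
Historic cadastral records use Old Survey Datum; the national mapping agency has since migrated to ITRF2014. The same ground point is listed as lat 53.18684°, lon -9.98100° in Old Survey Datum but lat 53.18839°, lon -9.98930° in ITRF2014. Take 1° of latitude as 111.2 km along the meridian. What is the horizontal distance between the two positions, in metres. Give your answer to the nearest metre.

Δφ = 53.18839° − 53.18684° = +0.00155°; Δλ = -9.98930° − -9.98100° = -0.00830°.
ΔN = Δφ × 111200 = 172.4 m; ΔE = Δλ × 111200 × cos(53.18684°) = -0.00830 × 111200 × 0.599207 = -553.0 m.
Distance = √(ΔE² + ΔN²) = √((-553.0)² + 172.4²) = 579.3 m.

579 m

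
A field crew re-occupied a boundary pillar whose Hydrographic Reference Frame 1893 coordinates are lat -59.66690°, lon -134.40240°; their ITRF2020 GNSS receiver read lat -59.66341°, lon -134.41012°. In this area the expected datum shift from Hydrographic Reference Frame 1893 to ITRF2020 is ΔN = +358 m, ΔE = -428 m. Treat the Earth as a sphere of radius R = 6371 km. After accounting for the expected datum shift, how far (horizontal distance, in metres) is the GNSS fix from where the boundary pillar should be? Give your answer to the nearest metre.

Observed coordinate differences: Δφ = +0.00349°, Δλ = -0.00772°.
Converting to metres (1° lat = 111195 m, cos φ = 0.505026): observed ΔN = 388.1 m, observed ΔE = -433.5 m.
Subtracting the expected shift leaves a residual of 388.1 − (358) = 30.1 m north and -433.5 − (-428) = -5.5 m east.
Residual distance = √(30.1² + (-5.5)²) = 30.6 m.

31 m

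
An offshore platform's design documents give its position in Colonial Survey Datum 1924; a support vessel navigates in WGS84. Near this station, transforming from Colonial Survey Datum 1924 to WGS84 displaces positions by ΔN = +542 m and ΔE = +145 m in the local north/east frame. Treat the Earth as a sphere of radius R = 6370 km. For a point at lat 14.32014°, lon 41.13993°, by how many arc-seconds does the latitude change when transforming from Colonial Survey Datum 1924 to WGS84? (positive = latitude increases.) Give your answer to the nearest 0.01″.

Δφ = 17.55″

On a sphere of radius R, 1 rad of latitude = R, so Δφ = ΔN / R = 542.0 / 6370000 = 8.5086e-05 rad = 17.550″.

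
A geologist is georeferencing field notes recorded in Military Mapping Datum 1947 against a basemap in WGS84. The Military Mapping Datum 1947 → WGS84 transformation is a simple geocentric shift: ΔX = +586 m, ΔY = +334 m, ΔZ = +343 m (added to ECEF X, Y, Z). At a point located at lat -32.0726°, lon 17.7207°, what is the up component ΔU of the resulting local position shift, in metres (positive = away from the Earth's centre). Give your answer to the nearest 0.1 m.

The local up (radial) axis is (cos φ cos λ, cos φ sin λ, sin φ), giving ΔU = 473.001 + 86.146 − 182.131 = 377.02 m.

ΔU = 377.0 m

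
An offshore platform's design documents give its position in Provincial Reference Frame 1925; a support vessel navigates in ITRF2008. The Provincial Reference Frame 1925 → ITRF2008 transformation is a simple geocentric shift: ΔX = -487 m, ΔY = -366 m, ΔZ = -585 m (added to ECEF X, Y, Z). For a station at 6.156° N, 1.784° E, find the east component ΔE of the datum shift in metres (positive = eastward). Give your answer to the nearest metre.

ΔE = -351 m

The local east axis at (φ, λ) is (−sin λ, cos λ, 0), so ΔE = −sin(1.784°)·(-487) + cos(1.784°)·(-366) = -350.66 m.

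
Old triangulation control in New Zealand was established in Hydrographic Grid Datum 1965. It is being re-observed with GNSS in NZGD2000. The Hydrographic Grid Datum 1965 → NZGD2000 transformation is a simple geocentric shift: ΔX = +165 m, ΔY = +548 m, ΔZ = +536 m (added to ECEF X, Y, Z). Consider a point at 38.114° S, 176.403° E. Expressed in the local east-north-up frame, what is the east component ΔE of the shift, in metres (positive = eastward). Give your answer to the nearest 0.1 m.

At φ = -38.114°, λ = 176.403°: sin φ = -0.617228, cos φ = 0.786784, sin λ = 0.062738, cos λ = -0.998030.
ΔE = −sin λ·ΔX + cos λ·ΔY = −(0.062738)·(165) + (-0.998030)·(548) = -557.27 m.

ΔE = -557.3 m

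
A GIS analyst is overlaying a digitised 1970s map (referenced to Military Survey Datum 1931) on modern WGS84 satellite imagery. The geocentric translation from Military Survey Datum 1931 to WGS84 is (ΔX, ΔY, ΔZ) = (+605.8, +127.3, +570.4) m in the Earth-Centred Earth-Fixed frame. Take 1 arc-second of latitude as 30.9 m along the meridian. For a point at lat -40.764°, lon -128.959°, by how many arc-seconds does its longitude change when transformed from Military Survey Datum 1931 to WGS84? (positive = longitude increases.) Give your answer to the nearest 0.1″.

sin φ = -0.652945, cos φ = 0.757405, sin λ = -0.777596, cos λ = -0.628764.
East component: ΔE = −sin λ·ΔX + cos λ·ΔY = −(-0.777596)(605.8) + (-0.628764)(127.3) = 391.03 m.
1° of latitude spans 3600 × 30.90 = 111240 m; at latitude φ, 1° of longitude spans that × cos φ = 84253.8 m, so Δλ = 391.03 / 84253.8 × 3600 = 16.708″.

Δλ = 16.7″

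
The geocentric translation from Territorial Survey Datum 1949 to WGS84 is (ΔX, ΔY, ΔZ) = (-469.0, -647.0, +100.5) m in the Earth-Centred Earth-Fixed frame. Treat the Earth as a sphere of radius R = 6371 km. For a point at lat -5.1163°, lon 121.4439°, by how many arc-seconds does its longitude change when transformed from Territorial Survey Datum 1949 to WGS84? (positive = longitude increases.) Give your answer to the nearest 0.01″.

sin φ = -0.089178, cos φ = 0.996016, sin λ = 0.853151, cos λ = -0.521663.
East component: ΔE = −sin λ·ΔX + cos λ·ΔY = −(0.853151)(-469.0) + (-0.521663)(-647.0) = 737.64 m.
1° of latitude spans πR/180 = 111195 m; at latitude φ, 1° of longitude spans that × cos φ = 110751.9 m, so Δλ = 737.64 / 110751.9 × 3600 = 23.977″.

Δλ = 23.98″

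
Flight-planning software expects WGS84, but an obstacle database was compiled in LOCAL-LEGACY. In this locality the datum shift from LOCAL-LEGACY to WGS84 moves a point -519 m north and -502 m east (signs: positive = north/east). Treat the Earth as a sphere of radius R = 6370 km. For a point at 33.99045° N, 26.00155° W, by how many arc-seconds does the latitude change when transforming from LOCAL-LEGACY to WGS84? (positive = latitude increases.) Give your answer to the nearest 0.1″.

On a sphere of radius R, 1 rad of latitude = R, so Δφ = ΔN / R = -519.0 / 6370000 = -8.1476e-05 rad = -16.806″.

Δφ = -16.8″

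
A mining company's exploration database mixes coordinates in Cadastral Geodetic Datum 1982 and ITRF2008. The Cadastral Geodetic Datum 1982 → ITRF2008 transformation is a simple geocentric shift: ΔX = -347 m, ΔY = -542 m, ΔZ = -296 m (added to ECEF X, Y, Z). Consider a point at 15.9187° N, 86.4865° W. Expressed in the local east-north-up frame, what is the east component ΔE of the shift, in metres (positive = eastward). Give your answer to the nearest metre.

ΔE = -380 m

At φ = 15.9187°, λ = -86.4865°: sin φ = 0.274273, cos φ = 0.961652, sin λ = -0.998120, cos λ = 0.061284.
ΔE = −sin λ·ΔX + cos λ·ΔY = −(-0.998120)·(-347) + (0.061284)·(-542) = -379.56 m.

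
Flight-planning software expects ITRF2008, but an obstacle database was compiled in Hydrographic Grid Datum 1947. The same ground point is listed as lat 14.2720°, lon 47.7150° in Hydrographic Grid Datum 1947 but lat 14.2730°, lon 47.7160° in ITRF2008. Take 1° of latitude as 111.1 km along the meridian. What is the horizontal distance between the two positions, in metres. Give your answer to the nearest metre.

155 m

Δφ = 14.2730° − 14.2720° = +0.0010°; Δλ = 47.7160° − 47.7150° = +0.0010°.
ΔN = Δφ × 111100 = 111.1 m; ΔE = Δλ × 111100 × cos(14.2720°) = +0.0010 × 111100 × 0.969136 = 107.7 m.
Distance = √(ΔE² + ΔN²) = √(107.7² + 111.1²) = 154.7 m.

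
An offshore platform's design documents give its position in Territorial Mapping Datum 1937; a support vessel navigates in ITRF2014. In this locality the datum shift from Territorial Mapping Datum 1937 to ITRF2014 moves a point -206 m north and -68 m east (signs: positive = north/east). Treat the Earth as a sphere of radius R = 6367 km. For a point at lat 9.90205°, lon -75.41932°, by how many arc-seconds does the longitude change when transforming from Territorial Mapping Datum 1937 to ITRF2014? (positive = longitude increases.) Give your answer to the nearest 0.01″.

At latitude 9.90205°, cos φ = 0.985103.
One radian of longitude at latitude φ spans R cos φ, so Δλ = ΔE / (R cos φ) = -68.0 / (6367000 × 0.985103) = -1.0842e-05 rad = -2.236″.

Δλ = -2.24″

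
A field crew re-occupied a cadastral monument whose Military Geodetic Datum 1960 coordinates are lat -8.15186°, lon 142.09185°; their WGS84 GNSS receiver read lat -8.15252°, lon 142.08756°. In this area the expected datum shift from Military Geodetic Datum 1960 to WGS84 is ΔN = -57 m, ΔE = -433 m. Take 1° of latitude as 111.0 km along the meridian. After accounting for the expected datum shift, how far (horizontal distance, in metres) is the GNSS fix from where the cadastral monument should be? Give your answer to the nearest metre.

Observed coordinate differences: Δφ = -0.00066°, Δλ = -0.00429°.
Converting to metres (1° lat = 111000 m, cos φ = 0.989896): observed ΔN = -73.3 m, observed ΔE = -471.4 m.
Subtracting the expected shift leaves a residual of -73.3 − (-57) = -16.3 m north and -471.4 − (-433) = -38.4 m east.
Residual distance = √((-16.3)² + (-38.4)²) = 41.7 m.

42 m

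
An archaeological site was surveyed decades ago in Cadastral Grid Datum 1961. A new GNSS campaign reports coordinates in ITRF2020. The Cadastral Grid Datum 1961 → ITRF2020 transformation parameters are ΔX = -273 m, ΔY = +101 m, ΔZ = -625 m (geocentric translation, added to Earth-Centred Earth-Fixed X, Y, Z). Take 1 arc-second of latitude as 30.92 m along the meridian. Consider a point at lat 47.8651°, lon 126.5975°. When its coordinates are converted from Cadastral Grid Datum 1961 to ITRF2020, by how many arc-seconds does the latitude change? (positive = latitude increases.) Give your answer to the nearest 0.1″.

sin φ = 0.741567, cos φ = 0.670878, sin λ = 0.802843, cos λ = -0.596190.
North component: ΔN = −sin φ cos λ·ΔX − sin φ sin λ·ΔY + cos φ·ΔZ = −(0.741567)(-0.596190)(-273) − (0.741567)(0.802843)(101) + (0.670878)(-625) = -600.13 m.
1° of latitude spans 3600 × 30.92 = 111312 m, so Δφ = -600.13 / 111312 × 3600 = -19.409″.

Δφ = -19.4″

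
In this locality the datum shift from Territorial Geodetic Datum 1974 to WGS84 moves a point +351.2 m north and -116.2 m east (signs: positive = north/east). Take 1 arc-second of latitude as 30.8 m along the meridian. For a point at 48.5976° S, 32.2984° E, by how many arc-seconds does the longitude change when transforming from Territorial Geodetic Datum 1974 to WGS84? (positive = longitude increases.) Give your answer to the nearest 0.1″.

At latitude -48.5976°, cos φ = 0.661343.
1″ of longitude at this latitude = 30.80 × cos φ = 20.3694 m, so Δλ = -116.2 / 20.3694 = -5.705″.

Δλ = -5.7″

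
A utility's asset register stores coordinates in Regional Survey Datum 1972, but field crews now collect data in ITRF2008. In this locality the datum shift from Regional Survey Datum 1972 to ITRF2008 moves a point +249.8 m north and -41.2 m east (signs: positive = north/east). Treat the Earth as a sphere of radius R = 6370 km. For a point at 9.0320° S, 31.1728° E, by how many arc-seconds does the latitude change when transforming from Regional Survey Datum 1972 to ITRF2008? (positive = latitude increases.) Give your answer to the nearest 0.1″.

On a sphere of radius R, 1 rad of latitude = R, so Δφ = ΔN / R = 249.8 / 6370000 = 3.9215e-05 rad = 8.089″.

Δφ = 8.1″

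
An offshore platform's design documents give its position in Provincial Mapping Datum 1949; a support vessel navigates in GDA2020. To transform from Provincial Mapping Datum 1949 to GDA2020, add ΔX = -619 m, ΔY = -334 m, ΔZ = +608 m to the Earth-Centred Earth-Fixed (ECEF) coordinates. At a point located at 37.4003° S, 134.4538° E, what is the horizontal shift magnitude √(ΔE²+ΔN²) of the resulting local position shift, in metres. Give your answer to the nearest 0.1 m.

904.7 m

At φ = -37.4003°, λ = 134.4538°: sin φ = -0.607380, cos φ = 0.794411, sin λ = 0.713815, cos λ = -0.700334.
ΔE = −sin λ·ΔX + cos λ·ΔY = −(0.713815)·(-619) + (-0.700334)·(-334) = 675.76 m.
ΔN = −sin φ cos λ·ΔX − sin φ sin λ·ΔY + cos φ·ΔZ = −(-0.607380)(-0.700334)(-619) − (-0.607380)(0.713815)(-334) + (0.794411)(608) = 601.50 m.
Horizontal magnitude = √(ΔE² + ΔN²) = √(675.76² + 601.50²) = 904.69 m.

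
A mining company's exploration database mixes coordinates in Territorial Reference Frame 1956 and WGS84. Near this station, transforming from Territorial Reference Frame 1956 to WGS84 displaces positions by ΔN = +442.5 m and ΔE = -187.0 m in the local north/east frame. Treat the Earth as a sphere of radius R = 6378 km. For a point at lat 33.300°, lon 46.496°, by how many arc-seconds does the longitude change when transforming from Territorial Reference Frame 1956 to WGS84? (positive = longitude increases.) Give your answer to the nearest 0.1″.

At latitude 33.300°, cos φ = 0.835807.
One radian of longitude at latitude φ spans R cos φ, so Δλ = ΔE / (R cos φ) = -187.0 / (6378000 × 0.835807) = -3.5079e-05 rad = -7.236″.

Δλ = -7.2″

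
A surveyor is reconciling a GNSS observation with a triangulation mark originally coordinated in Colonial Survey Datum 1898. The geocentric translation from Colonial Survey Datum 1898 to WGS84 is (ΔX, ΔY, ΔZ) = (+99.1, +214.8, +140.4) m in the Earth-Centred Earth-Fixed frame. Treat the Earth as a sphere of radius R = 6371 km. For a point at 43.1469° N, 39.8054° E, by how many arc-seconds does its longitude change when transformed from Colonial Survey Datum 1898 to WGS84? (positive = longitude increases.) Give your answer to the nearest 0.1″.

sin φ = 0.683871, cos φ = 0.729603, sin λ = 0.640182, cos λ = 0.768223.
East component: ΔE = −sin λ·ΔX + cos λ·ΔY = −(0.640182)(99.1) + (0.768223)(214.8) = 101.57 m.
1° of latitude spans πR/180 = 111195 m; at latitude φ, 1° of longitude spans that × cos φ = 81128.1 m, so Δλ = 101.57 / 81128.1 × 3600 = 4.507″.

Δλ = 4.5″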